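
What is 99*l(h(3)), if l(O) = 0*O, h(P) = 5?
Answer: 0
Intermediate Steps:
l(O) = 0
99*l(h(3)) = 99*0 = 0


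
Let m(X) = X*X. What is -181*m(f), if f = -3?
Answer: -1629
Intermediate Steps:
m(X) = X²
-181*m(f) = -181*(-3)² = -181*9 = -1629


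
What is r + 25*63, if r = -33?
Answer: 1542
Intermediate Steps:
r + 25*63 = -33 + 25*63 = -33 + 1575 = 1542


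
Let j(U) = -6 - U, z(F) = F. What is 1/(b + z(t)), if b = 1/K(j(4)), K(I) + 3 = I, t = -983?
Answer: -13/12780 ≈ -0.0010172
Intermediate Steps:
K(I) = -3 + I
b = -1/13 (b = 1/(-3 + (-6 - 1*4)) = 1/(-3 + (-6 - 4)) = 1/(-3 - 10) = 1/(-13) = -1/13 ≈ -0.076923)
1/(b + z(t)) = 1/(-1/13 - 983) = 1/(-12780/13) = -13/12780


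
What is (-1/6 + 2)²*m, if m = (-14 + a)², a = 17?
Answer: 121/4 ≈ 30.250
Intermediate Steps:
m = 9 (m = (-14 + 17)² = 3² = 9)
(-1/6 + 2)²*m = (-1/6 + 2)²*9 = (-1*⅙ + 2)²*9 = (-⅙ + 2)²*9 = (11/6)²*9 = (121/36)*9 = 121/4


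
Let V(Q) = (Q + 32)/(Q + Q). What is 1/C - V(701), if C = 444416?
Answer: -162877763/311535616 ≈ -0.52282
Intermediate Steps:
V(Q) = (32 + Q)/(2*Q) (V(Q) = (32 + Q)/((2*Q)) = (32 + Q)*(1/(2*Q)) = (32 + Q)/(2*Q))
1/C - V(701) = 1/444416 - (32 + 701)/(2*701) = 1/444416 - 733/(2*701) = 1/444416 - 1*733/1402 = 1/444416 - 733/1402 = -162877763/311535616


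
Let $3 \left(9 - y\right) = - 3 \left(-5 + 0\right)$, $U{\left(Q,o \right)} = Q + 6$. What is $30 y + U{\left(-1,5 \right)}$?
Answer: $125$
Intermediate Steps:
$U{\left(Q,o \right)} = 6 + Q$
$y = 4$ ($y = 9 - \frac{\left(-3\right) \left(-5 + 0\right)}{3} = 9 - \frac{\left(-3\right) \left(-5\right)}{3} = 9 - 5 = 4$)
$30 y + U{\left(-1,5 \right)} = 30 \cdot 4 + \left(6 - 1\right) = 120 + 5 = 125$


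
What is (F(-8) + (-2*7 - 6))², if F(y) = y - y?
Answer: 400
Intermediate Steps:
F(y) = 0
(F(-8) + (-2*7 - 6))² = (0 + (-2*7 - 6))² = (0 + (-14 - 6))² = (0 - 20)² = (-20)² = 400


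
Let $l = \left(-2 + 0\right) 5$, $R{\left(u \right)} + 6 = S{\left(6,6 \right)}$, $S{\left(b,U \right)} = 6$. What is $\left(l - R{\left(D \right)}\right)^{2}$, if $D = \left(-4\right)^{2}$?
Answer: $100$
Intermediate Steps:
$D = 16$
$R{\left(u \right)} = 0$ ($R{\left(u \right)} = -6 + 6 = 0$)
$l = -10$ ($l = \left(-2\right) 5 = -10$)
$\left(l - R{\left(D \right)}\right)^{2} = \left(-10 - 0\right)^{2} = \left(-10 + 0\right)^{2} = \left(-10\right)^{2} = 100$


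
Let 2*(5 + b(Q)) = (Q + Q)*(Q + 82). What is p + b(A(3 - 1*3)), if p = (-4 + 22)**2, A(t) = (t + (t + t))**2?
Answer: 319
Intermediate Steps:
A(t) = 9*t**2 (A(t) = (t + 2*t)**2 = (3*t)**2 = 9*t**2)
b(Q) = -5 + Q*(82 + Q) (b(Q) = -5 + ((Q + Q)*(Q + 82))/2 = -5 + ((2*Q)*(82 + Q))/2 = -5 + (2*Q*(82 + Q))/2 = -5 + Q*(82 + Q))
p = 324 (p = 18**2 = 324)
p + b(A(3 - 1*3)) = 324 + (-5 + (9*(3 - 1*3)**2)**2 + 82*(9*(3 - 1*3)**2)) = 324 + (-5 + (9*(3 - 3)**2)**2 + 82*(9*(3 - 3)**2)) = 324 + (-5 + (9*0**2)**2 + 82*(9*0**2)) = 324 + (-5 + (9*0)**2 + 82*(9*0)) = 324 + (-5 + 0**2 + 82*0) = 324 + (-5 + 0 + 0) = 324 - 5 = 319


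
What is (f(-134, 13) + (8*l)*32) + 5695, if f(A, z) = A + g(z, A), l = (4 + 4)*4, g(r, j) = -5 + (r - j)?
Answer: 13895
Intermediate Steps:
g(r, j) = -5 + r - j
l = 32 (l = 8*4 = 32)
f(A, z) = -5 + z (f(A, z) = A + (-5 + z - A) = -5 + z)
(f(-134, 13) + (8*l)*32) + 5695 = ((-5 + 13) + (8*32)*32) + 5695 = (8 + 256*32) + 5695 = (8 + 8192) + 5695 = 8200 + 5695 = 13895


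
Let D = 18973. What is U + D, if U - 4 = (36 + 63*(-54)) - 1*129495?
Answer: -113884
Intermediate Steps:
U = -132857 (U = 4 + ((36 + 63*(-54)) - 1*129495) = 4 + ((36 - 3402) - 129495) = 4 + (-3366 - 129495) = 4 - 132861 = -132857)
U + D = -132857 + 18973 = -113884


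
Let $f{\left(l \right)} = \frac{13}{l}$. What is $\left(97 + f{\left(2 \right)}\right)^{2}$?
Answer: $\frac{42849}{4} \approx 10712.0$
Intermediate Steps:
$\left(97 + f{\left(2 \right)}\right)^{2} = \left(97 + \frac{13}{2}\right)^{2} = \left(\frac{207}{2}\right)^{2} = \frac{42849}{4}$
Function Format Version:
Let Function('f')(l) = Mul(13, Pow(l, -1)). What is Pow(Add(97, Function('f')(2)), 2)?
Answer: Rational(42849, 4) ≈ 10712.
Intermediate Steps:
Pow(Add(97, Function('f')(2)), 2) = Pow(Add(97, Mul(13, Pow(2, -1))), 2) = Pow(Add(97, Mul(13, Rational(1, 2))), 2) = Pow(Add(97, Rational(13, 2)), 2) = Pow(Rational(207, 2), 2) = Rational(42849, 4)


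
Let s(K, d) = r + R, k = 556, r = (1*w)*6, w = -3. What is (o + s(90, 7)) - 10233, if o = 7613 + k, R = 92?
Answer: -1990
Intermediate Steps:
r = -18 (r = (1*(-3))*6 = -3*6 = -18)
o = 8169 (o = 7613 + 556 = 8169)
s(K, d) = 74 (s(K, d) = -18 + 92 = 74)
(o + s(90, 7)) - 10233 = (8169 + 74) - 10233 = 8243 - 10233 = -1990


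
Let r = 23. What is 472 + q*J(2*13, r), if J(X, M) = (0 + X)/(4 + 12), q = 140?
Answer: 1399/2 ≈ 699.50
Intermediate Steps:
J(X, M) = X/16
472 + q*J(2*13, r) = 472 + 140*((2*13)/16) = 472 + 140*((1/16)*26) = 472 + 140*(13/8) = 472 + 455/2 = 1399/2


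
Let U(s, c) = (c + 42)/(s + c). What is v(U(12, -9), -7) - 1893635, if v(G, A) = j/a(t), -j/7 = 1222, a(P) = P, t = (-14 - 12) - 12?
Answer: -35974788/19 ≈ -1.8934e+6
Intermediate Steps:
t = -38 (t = -26 - 12 = -38)
U(s, c) = (42 + c)/(c + s)
j = -8554 (j = -7*1222 = -8554)
v(G, A) = 4277/19 (v(G, A) = -8554/(-38) = -8554*(-1/38) = 4277/19)
v(U(12, -9), -7) - 1893635 = 4277/19 - 1893635 = -35974788/19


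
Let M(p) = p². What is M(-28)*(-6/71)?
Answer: -4704/71 ≈ -66.254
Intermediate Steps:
M(-28)*(-6/71) = (-28)²*(-6/71) = 784*(-6*1/71) = 784*(-6/71) = -4704/71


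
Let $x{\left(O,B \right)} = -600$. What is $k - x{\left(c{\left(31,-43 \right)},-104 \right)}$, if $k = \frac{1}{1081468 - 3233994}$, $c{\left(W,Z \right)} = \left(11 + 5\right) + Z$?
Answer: $\frac{1291515599}{2152526} \approx 600.0$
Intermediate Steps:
$c{\left(W,Z \right)} = 16 + Z$
$k = - \frac{1}{2152526}$ ($k = \frac{1}{-2152526} = - \frac{1}{2152526} \approx -4.6457 \cdot 10^{-7}$)
$k - x{\left(c{\left(31,-43 \right)},-104 \right)} = - \frac{1}{2152526} - -600 = - \frac{1}{2152526} + 600 = \frac{1291515599}{2152526}$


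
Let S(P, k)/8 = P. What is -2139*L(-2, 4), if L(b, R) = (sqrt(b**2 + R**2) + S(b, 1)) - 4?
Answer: 42780 - 4278*sqrt(5) ≈ 33214.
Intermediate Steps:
S(P, k) = 8*P
L(b, R) = -4 + sqrt(R**2 + b**2) + 8*b (L(b, R) = (sqrt(b**2 + R**2) + 8*b) - 4 = (sqrt(R**2 + b**2) + 8*b) - 4 = -4 + sqrt(R**2 + b**2) + 8*b)
-2139*L(-2, 4) = -2139*(-4 + sqrt(4**2 + (-2)**2) + 8*(-2)) = -2139*(-4 + sqrt(16 + 4) - 16) = -2139*(-4 + sqrt(20) - 16) = -2139*(-4 + 2*sqrt(5) - 16) = -2139*(-20 + 2*sqrt(5)) = 42780 - 4278*sqrt(5)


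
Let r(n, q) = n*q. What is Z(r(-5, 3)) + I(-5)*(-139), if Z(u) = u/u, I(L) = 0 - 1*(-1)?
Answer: -138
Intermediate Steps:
I(L) = 1 (I(L) = 0 + 1 = 1)
Z(u) = 1
Z(r(-5, 3)) + I(-5)*(-139) = 1 + 1*(-139) = 1 - 139 = -138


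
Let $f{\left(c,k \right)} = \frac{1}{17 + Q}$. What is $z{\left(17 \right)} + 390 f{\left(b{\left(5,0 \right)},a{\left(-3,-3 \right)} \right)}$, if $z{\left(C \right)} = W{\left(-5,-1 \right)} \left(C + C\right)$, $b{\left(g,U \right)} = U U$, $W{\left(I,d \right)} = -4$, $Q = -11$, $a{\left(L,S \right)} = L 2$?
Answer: $-71$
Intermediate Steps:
$a{\left(L,S \right)} = 2 L$
$b{\left(g,U \right)} = U^{2}$
$z{\left(C \right)} = - 8 C$ ($z{\left(C \right)} = - 4 \left(C + C\right) = - 4 \cdot 2 C = - 8 C$)
$f{\left(c,k \right)} = \frac{1}{6}$ ($f{\left(c,k \right)} = \frac{1}{17 - 11} = \frac{1}{6}$)
$z{\left(17 \right)} + 390 f{\left(b{\left(5,0 \right)},a{\left(-3,-3 \right)} \right)} = \left(-8\right) 17 + 390 \cdot \frac{1}{6} = -136 + 65 = -71$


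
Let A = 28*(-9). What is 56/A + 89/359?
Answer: 83/3231 ≈ 0.025689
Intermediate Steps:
A = -252
56/A + 89/359 = 56/(-252) + 89/359 = 56*(-1/252) + 89*(1/359) = -2/9 + 89/359 = 83/3231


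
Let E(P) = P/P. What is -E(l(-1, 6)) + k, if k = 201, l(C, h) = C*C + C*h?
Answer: 200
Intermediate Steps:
l(C, h) = C² + C*h
E(P) = 1
-E(l(-1, 6)) + k = -1*1 + 201 = -1 + 201 = 200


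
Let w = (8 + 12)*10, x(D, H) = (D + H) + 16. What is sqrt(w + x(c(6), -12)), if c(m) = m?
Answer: sqrt(210) ≈ 14.491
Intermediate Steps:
x(D, H) = 16 + D + H
w = 200 (w = 20*10 = 200)
sqrt(w + x(c(6), -12)) = sqrt(200 + (16 + 6 - 12)) = sqrt(200 + 10) = sqrt(210)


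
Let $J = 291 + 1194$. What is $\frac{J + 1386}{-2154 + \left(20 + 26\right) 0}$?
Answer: $- \frac{957}{718} \approx -1.3329$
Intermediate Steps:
$J = 1485$
$\frac{J + 1386}{-2154 + \left(20 + 26\right) 0} = \frac{1485 + 1386}{-2154 + \left(20 + 26\right) 0} = \frac{2871}{-2154 + 46 \cdot 0} = \frac{2871}{-2154 + 0} = \frac{2871}{-2154} = 2871 \left(- \frac{1}{2154}\right) = - \frac{957}{718}$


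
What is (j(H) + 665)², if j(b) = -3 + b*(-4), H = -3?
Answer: 454276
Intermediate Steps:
j(b) = -3 - 4*b
(j(H) + 665)² = ((-3 - 4*(-3)) + 665)² = ((-3 + 12) + 665)² = (9 + 665)² = 674² = 454276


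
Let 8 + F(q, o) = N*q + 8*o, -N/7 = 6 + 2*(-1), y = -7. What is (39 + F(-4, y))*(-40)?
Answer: -3480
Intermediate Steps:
N = -28 (N = -7*(6 + 2*(-1)) = -7*(6 - 2) = -7*4 = -28)
F(q, o) = -8 - 28*q + 8*o (F(q, o) = -8 + (-28*q + 8*o) = -8 - 28*q + 8*o)
(39 + F(-4, y))*(-40) = (39 + (-8 - 28*(-4) + 8*(-7)))*(-40) = (39 + (-8 + 112 - 56))*(-40) = (39 + 48)*(-40) = 87*(-40) = -3480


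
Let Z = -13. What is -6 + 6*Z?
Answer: -84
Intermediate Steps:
-6 + 6*Z = -6 + 6*(-13) = -6 - 78 = -84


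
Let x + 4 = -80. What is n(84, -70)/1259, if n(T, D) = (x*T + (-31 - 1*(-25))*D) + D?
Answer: -6706/1259 ≈ -5.3264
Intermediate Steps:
x = -84 (x = -4 - 80 = -84)
n(T, D) = -84*T - 5*D (n(T, D) = (-84*T + (-31 - 1*(-25))*D) + D = (-84*T + (-31 + 25)*D) + D = (-84*T - 6*D) + D = -84*T - 5*D)
n(84, -70)/1259 = (-84*84 - 5*(-70))/1259 = (-7056 + 350)*(1/1259) = -6706*1/1259 = -6706/1259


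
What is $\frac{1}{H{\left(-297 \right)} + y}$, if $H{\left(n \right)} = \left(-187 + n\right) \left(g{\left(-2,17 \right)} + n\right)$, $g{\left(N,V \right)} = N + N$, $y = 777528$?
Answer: $\frac{1}{923212} \approx 1.0832 \cdot 10^{-6}$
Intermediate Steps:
$g{\left(N,V \right)} = 2 N$
$H{\left(n \right)} = \left(-187 + n\right) \left(-4 + n\right)$ ($H{\left(n \right)} = \left(-187 + n\right) \left(2 \left(-2\right) + n\right) = \left(-187 + n\right) \left(-4 + n\right)$)
$\frac{1}{H{\left(-297 \right)} + y} = \frac{1}{\left(748 + \left(-297\right)^{2} - -56727\right) + 777528} = \frac{1}{\left(748 + 88209 + 56727\right) + 777528} = \frac{1}{145684 + 777528} = \frac{1}{923212}$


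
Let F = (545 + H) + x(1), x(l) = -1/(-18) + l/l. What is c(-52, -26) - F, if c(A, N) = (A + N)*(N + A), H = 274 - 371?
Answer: 101429/18 ≈ 5634.9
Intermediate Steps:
x(l) = 19/18 (x(l) = -1*(-1/18) + 1 = 1/18 + 1 = 19/18)
H = -97
c(A, N) = (A + N)**2 (c(A, N) = (A + N)*(A + N) = (A + N)**2)
F = 8083/18 (F = (545 - 97) + 19/18 = 448 + 19/18 = 8083/18 ≈ 449.06)
c(-52, -26) - F = (-52 - 26)**2 - 1*8083/18 = (-78)**2 - 8083/18 = 6084 - 8083/18 = 101429/18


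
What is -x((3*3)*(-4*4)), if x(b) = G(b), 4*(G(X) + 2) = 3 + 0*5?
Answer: 5/4 ≈ 1.2500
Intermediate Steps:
G(X) = -5/4 (G(X) = -2 + (3 + 0*5)/4 = -2 + (3 + 0)/4 = -2 + (¼)*3 = -2 + ¾ = -5/4)
x(b) = -5/4
-x((3*3)*(-4*4)) = -1*(-5/4) = 5/4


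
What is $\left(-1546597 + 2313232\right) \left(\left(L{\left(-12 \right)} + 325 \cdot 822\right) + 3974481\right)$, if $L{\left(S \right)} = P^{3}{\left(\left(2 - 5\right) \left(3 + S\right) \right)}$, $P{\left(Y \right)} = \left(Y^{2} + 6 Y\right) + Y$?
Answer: $596336435995005$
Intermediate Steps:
$P{\left(Y \right)} = Y^{2} + 7 Y$
$L{\left(S \right)} = \left(-9 - 3 S\right)^{3} \left(-2 - 3 S\right)^{3}$ ($L{\left(S \right)} = \left(\left(2 - 5\right) \left(3 + S\right) \left(7 + \left(2 - 5\right) \left(3 + S\right)\right)\right)^{3} = \left(- 3 \left(3 + S\right) \left(7 - 3 \left(3 + S\right)\right)\right)^{3} = \left(\left(-9 - 3 S\right) \left(7 - \left(9 + 3 S\right)\right)\right)^{3} = \left(\left(-9 - 3 S\right) \left(-2 - 3 S\right)\right)^{3} = \left(-9 - 3 S\right)^{3} \left(-2 - 3 S\right)^{3}$)
$\left(-1546597 + 2313232\right) \left(\left(L{\left(-12 \right)} + 325 \cdot 822\right) + 3974481\right) = \left(-1546597 + 2313232\right) \left(\left(27 \left(2 + 3 \left(-12\right)\right)^{3} \left(3 - 12\right)^{3} + 325 \cdot 822\right) + 3974481\right) = 766635 \left(\left(27 \left(2 - 36\right)^{3} \left(-9\right)^{3} + 267150\right) + 3974481\right) = 766635 \left(\left(27 \left(-34\right)^{3} \left(-729\right) + 267150\right) + 3974481\right) = 766635 \left(\left(27 \left(-39304\right) \left(-729\right) + 267150\right) + 3974481\right) = 766635 \left(\left(773620632 + 267150\right) + 3974481\right) = 766635 \left(773887782 + 3974481\right) = 766635 \cdot 777862263 = 596336435995005$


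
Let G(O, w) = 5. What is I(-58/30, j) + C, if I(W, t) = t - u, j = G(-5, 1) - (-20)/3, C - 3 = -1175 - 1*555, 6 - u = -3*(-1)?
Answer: -5155/3 ≈ -1718.3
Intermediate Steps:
u = 3 (u = 6 - (-3)*(-1) = 6 - 1*3 = 6 - 3 = 3)
C = -1727 (C = 3 + (-1175 - 1*555) = 3 + (-1175 - 555) = 3 - 1730 = -1727)
j = 35/3 (j = 5 - (-20)/3 = 5 - 4*(-5/3) = 5 + 20/3 = 35/3 ≈ 11.667)
I(W, t) = -3 + t (I(W, t) = t - 1*3 = t - 3 = -3 + t)
I(-58/30, j) + C = (-3 + 35/3) - 1727 = 26/3 - 1727 = -5155/3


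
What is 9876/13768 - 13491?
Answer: -46433553/3442 ≈ -13490.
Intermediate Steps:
9876/13768 - 13491 = 9876*(1/13768) - 13491 = 2469/3442 - 13491 = -46433553/3442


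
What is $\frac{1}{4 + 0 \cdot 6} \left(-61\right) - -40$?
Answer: $\frac{99}{4} \approx 24.75$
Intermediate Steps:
$\frac{1}{4 + 0 \cdot 6} \left(-61\right) - -40 = \frac{1}{4 + 0} \left(-61\right) + 40 = \frac{1}{4} \left(-61\right) + 40 = - \frac{61}{4} + 40 = \frac{99}{4}$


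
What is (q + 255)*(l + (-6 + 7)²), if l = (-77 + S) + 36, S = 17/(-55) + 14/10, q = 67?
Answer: -137816/11 ≈ -12529.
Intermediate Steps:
S = 12/11 (S = 17*(-1/55) + 14*(⅒) = -17/55 + 7/5 = 12/11 ≈ 1.0909)
l = -439/11 (l = (-77 + 12/11) + 36 = -835/11 + 36 = -439/11 ≈ -39.909)
(q + 255)*(l + (-6 + 7)²) = (67 + 255)*(-439/11 + (-6 + 7)²) = 322*(-439/11 + 1²) = 322*(-439/11 + 1) = 322*(-428/11) = -137816/11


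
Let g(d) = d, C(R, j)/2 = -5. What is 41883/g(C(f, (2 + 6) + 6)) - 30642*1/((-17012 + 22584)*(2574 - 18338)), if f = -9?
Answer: -919719274911/219592520 ≈ -4188.3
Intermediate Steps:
C(R, j) = -10 (C(R, j) = 2*(-5) = -10)
41883/g(C(f, (2 + 6) + 6)) - 30642*1/((-17012 + 22584)*(2574 - 18338)) = 41883/(-10) - 30642*1/((-17012 + 22584)*(2574 - 18338)) = 41883*(-⅒) - 30642/((-15764*5572)) = -41883/10 - 30642/(-87837008) = -41883/10 - 30642*(-1/87837008) = -41883/10 + 15321/43918504 = -919719274911/219592520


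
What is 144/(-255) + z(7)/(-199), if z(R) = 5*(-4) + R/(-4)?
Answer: -30813/67660 ≈ -0.45541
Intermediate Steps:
z(R) = -20 - R/4 (z(R) = -20 + R*(-1/4) = -20 - R/4)
144/(-255) + z(7)/(-199) = 144/(-255) + (-20 - 1/4*7)/(-199) = 144*(-1/255) + (-20 - 7/4)*(-1/199) = -48/85 - 87/4*(-1/199) = -48/85 + 87/796 = -30813/67660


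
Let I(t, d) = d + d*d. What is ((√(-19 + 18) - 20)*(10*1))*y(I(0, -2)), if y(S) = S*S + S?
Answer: -1200 + 60*I ≈ -1200.0 + 60.0*I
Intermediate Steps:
I(t, d) = d + d²
y(S) = S + S² (y(S) = S² + S = S + S²)
((√(-19 + 18) - 20)*(10*1))*y(I(0, -2)) = ((√(-19 + 18) - 20)*(10*1))*((-2*(1 - 2))*(1 - 2*(1 - 2))) = ((√(-1) - 20)*10)*((-2*(-1))*(1 - 2*(-1))) = ((I - 20)*10)*(2*(1 + 2)) = ((-20 + I)*10)*(2*3) = (-200 + 10*I)*6 = -1200 + 60*I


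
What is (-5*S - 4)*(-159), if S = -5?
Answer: -3339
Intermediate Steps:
(-5*S - 4)*(-159) = (-5*(-5) - 4)*(-159) = (25 - 4)*(-159) = 21*(-159) = -3339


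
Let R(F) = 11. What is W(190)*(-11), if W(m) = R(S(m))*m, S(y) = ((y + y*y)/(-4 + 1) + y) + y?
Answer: -22990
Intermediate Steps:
S(y) = -y**2/3 + 5*y/3 (S(y) = ((y + y**2)/(-3) + y) + y = ((y + y**2)*(-1/3) + y) + y = ((-y/3 - y**2/3) + y) + y = (-y**2/3 + 2*y/3) + y = -y**2/3 + 5*y/3)
W(m) = 11*m
W(190)*(-11) = (11*190)*(-11) = 2090*(-11) = -22990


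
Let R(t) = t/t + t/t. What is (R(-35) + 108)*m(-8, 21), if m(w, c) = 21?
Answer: 2310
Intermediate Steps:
R(t) = 2 (R(t) = 1 + 1 = 2)
(R(-35) + 108)*m(-8, 21) = (2 + 108)*21 = 110*21 = 2310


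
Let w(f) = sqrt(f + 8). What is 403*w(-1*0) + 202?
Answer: 202 + 806*sqrt(2) ≈ 1341.9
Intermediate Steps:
w(f) = sqrt(8 + f)
403*w(-1*0) + 202 = 403*sqrt(8 - 1*0) + 202 = 403*sqrt(8 + 0) + 202 = 403*sqrt(8) + 202 = 403*(2*sqrt(2)) + 202 = 806*sqrt(2) + 202 = 202 + 806*sqrt(2)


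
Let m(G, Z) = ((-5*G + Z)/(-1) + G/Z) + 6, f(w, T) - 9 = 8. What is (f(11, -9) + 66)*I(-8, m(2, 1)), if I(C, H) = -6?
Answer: -498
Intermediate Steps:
f(w, T) = 17 (f(w, T) = 9 + 8 = 17)
m(G, Z) = 6 - Z + 5*G + G/Z (m(G, Z) = ((Z - 5*G)*(-1) + G/Z) + 6 = ((-Z + 5*G) + G/Z) + 6 = (-Z + 5*G + G/Z) + 6 = 6 - Z + 5*G + G/Z)
(f(11, -9) + 66)*I(-8, m(2, 1)) = (17 + 66)*(-6) = 83*(-6) = -498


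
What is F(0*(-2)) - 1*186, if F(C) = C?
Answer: -186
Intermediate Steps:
F(0*(-2)) - 1*186 = 0*(-2) - 1*186 = 0 - 186 = -186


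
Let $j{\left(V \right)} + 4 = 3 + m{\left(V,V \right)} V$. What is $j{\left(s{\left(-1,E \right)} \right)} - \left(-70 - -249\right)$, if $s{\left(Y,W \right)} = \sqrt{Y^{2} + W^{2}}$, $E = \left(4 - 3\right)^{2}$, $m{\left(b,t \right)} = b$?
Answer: $-178$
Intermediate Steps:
$E = 1$ ($E = 1^{2} = 1$)
$s{\left(Y,W \right)} = \sqrt{W^{2} + Y^{2}}$
$j{\left(V \right)} = -1 + V^{2}$ ($j{\left(V \right)} = -4 + \left(3 + V V\right) = -4 + \left(3 + V^{2}\right) = -1 + V^{2}$)
$j{\left(s{\left(-1,E \right)} \right)} - \left(-70 - -249\right) = \left(-1 + \left(\sqrt{1^{2} + \left(-1\right)^{2}}\right)^{2}\right) - \left(-70 - -249\right) = \left(-1 + \left(\sqrt{1 + 1}\right)^{2}\right) - \left(-70 + 249\right) = \left(-1 + \left(\sqrt{2}\right)^{2}\right) - 179 = \left(-1 + 2\right) - 179 = 1 - 179 = -178$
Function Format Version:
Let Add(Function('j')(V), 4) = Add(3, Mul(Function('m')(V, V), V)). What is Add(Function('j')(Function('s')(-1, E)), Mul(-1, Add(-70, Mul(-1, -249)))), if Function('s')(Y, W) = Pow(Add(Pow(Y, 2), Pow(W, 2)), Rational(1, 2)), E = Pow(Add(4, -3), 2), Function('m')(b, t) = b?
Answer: -178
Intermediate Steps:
E = 1 (E = Pow(1, 2) = 1)
Function('s')(Y, W) = Pow(Add(Pow(W, 2), Pow(Y, 2)), Rational(1, 2))
Function('j')(V) = Add(-1, Pow(V, 2)) (Function('j')(V) = Add(-4, Add(3, Mul(V, V))) = Add(-4, Add(3, Pow(V, 2))) = Add(-1, Pow(V, 2)))
Add(Function('j')(Function('s')(-1, E)), Mul(-1, Add(-70, Mul(-1, -249)))) = Add(Add(-1, Pow(Pow(Add(Pow(1, 2), Pow(-1, 2)), Rational(1, 2)), 2)), Mul(-1, Add(-70, Mul(-1, -249)))) = Add(Add(-1, Pow(Pow(Add(1, 1), Rational(1, 2)), 2)), Mul(-1, Add(-70, 249))) = Add(Add(-1, Pow(Pow(2, Rational(1, 2)), 2)), Mul(-1, 179)) = Add(Add(-1, 2), -179) = Add(1, -179) = -178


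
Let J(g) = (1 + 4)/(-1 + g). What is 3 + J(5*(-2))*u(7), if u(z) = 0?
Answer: 3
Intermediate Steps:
J(g) = 5/(-1 + g)
3 + J(5*(-2))*u(7) = 3 + (5/(-1 + 5*(-2)))*0 = 3 + (5/(-1 - 10))*0 = 3 + (5/(-11))*0 = 3 + (5*(-1/11))*0 = 3 - 5/11*0 = 3 + 0 = 3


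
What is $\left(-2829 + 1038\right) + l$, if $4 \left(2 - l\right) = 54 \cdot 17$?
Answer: $- \frac{4037}{2} \approx -2018.5$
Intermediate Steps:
$l = - \frac{455}{2}$ ($l = 2 - \frac{54 \cdot 17}{4} = 2 - \frac{459}{2} = - \frac{455}{2} \approx -227.5$)
$\left(-2829 + 1038\right) + l = \left(-2829 + 1038\right) - \frac{455}{2} = -1791 - \frac{455}{2} = - \frac{4037}{2}$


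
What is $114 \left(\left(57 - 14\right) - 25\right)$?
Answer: $2052$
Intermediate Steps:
$114 \left(\left(57 - 14\right) - 25\right) = 114 \left(43 - 25\right) = 114 \cdot 18 = 2052$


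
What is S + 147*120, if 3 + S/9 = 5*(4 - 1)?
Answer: 17748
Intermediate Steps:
S = 108 (S = -27 + 9*(5*(4 - 1)) = -27 + 9*(5*3) = -27 + 9*15 = -27 + 135 = 108)
S + 147*120 = 108 + 147*120 = 108 + 17640 = 17748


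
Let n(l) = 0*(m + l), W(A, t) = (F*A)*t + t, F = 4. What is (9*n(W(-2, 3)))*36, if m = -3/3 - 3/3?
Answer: 0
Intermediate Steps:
m = -2 (m = -3*⅓ - 3*⅓ = -1 - 1 = -2)
W(A, t) = t + 4*A*t (W(A, t) = (4*A)*t + t = 4*A*t + t = t + 4*A*t)
n(l) = 0 (n(l) = 0*(-2 + l) = 0)
(9*n(W(-2, 3)))*36 = (9*0)*36 = 0*36 = 0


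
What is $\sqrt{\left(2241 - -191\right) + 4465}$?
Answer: $11 \sqrt{57} \approx 83.048$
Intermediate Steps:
$\sqrt{\left(2241 - -191\right) + 4465} = \sqrt{\left(2241 + 191\right) + 4465} = \sqrt{2432 + 4465} = \sqrt{6897} = 11 \sqrt{57}$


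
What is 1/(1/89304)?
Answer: 89304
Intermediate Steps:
1/(1/89304) = 89304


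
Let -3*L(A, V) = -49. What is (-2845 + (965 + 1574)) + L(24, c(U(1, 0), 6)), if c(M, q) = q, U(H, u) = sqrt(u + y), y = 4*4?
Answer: -869/3 ≈ -289.67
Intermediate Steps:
y = 16
U(H, u) = sqrt(16 + u) (U(H, u) = sqrt(u + 16) = sqrt(16 + u))
L(A, V) = 49/3 (L(A, V) = -1/3*(-49) = 49/3)
(-2845 + (965 + 1574)) + L(24, c(U(1, 0), 6)) = (-2845 + (965 + 1574)) + 49/3 = (-2845 + 2539) + 49/3 = -306 + 49/3 = -869/3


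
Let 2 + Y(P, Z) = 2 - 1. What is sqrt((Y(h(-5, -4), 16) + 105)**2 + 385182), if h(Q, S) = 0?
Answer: sqrt(395998) ≈ 629.28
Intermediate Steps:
Y(P, Z) = -1 (Y(P, Z) = -2 + (2 - 1) = -2 + 1 = -1)
sqrt((Y(h(-5, -4), 16) + 105)**2 + 385182) = sqrt((-1 + 105)**2 + 385182) = sqrt(104**2 + 385182) = sqrt(10816 + 385182) = sqrt(395998)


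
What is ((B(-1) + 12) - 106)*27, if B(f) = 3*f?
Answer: -2619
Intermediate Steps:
((B(-1) + 12) - 106)*27 = ((3*(-1) + 12) - 106)*27 = ((-3 + 12) - 106)*27 = (9 - 106)*27 = -97*27 = -2619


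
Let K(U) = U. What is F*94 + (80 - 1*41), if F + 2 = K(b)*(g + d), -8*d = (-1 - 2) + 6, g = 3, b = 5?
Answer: 4339/4 ≈ 1084.8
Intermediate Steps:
d = -3/8 (d = -((-1 - 2) + 6)/8 = -(-3 + 6)/8 = -1/8*3 = -3/8 ≈ -0.37500)
F = 89/8 (F = -2 + 5*(3 - 3/8) = -2 + 5*(21/8) = -2 + 105/8 = 89/8 ≈ 11.125)
F*94 + (80 - 1*41) = (89/8)*94 + (80 - 1*41) = 4183/4 + (80 - 41) = 4183/4 + 39 = 4339/4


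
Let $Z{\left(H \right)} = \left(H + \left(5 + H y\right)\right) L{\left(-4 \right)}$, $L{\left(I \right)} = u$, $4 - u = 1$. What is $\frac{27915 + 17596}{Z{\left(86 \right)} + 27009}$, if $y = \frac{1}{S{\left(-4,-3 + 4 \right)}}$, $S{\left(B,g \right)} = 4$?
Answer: $\frac{91022}{54693} \approx 1.6642$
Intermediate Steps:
$u = 3$ ($u = 4 - 1 = 3$)
$L{\left(I \right)} = 3$
$y = \frac{1}{4} \approx 0.25$
$Z{\left(H \right)} = 15 + \frac{15 H}{4}$ ($Z{\left(H \right)} = \left(H + \left(5 + H \frac{1}{4}\right)\right) 3 = \left(H + \left(5 + \frac{H}{4}\right)\right) 3 = \left(5 + \frac{5 H}{4}\right) 3 = 15 + \frac{15 H}{4}$)
$\frac{27915 + 17596}{Z{\left(86 \right)} + 27009} = \frac{27915 + 17596}{\left(15 + \frac{15}{4} \cdot 86\right) + 27009} = \frac{45511}{\left(15 + \frac{645}{2}\right) + 27009} = \frac{45511}{\frac{675}{2} + 27009} = \frac{45511}{\frac{54693}{2}} = 45511 \cdot \frac{2}{54693} = \frac{91022}{54693}$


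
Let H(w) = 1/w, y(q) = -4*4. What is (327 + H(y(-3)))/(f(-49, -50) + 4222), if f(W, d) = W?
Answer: 5231/66768 ≈ 0.078346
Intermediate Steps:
y(q) = -16
(327 + H(y(-3)))/(f(-49, -50) + 4222) = (327 + 1/(-16))/(-49 + 4222) = (327 - 1/16)/4173 = (5231/16)*(1/4173) = 5231/66768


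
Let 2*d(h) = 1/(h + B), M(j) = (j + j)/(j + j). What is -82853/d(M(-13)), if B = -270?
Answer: 44574914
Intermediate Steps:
M(j) = 1 (M(j) = (2*j)/((2*j)) = (2*j)*(1/(2*j)) = 1)
d(h) = 1/(2*(-270 + h)) (d(h) = 1/(2*(h - 270)) = 1/(2*(-270 + h)))
-82853/d(M(-13)) = -82853/(1/(2*(-270 + 1))) = -82853/((1/2)/(-269)) = -82853/((1/2)*(-1/269)) = -82853/(-1/538) = -82853*(-538) = 44574914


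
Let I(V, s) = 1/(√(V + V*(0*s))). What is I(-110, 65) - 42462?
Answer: -42462 - I*√110/110 ≈ -42462.0 - 0.095346*I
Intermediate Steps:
I(V, s) = V^(-½) (I(V, s) = 1/(√(V + V*0)) = 1/(√(V + 0)) = 1/(√V) = V^(-½))
I(-110, 65) - 42462 = (-110)^(-½) - 42462 = -I*√110/110 - 42462 = -42462 - I*√110/110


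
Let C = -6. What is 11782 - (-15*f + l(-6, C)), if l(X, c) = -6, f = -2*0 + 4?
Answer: 11848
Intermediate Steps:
f = 4 (f = 0 + 4 = 4)
11782 - (-15*f + l(-6, C)) = 11782 - (-15*4 - 6) = 11782 - (-60 - 6) = 11782 - 1*(-66) = 11782 + 66 = 11848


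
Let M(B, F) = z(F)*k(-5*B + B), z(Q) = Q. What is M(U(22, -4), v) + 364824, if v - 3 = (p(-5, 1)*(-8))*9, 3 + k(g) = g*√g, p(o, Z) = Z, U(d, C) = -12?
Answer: 365031 - 13248*√3 ≈ 3.4209e+5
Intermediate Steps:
k(g) = -3 + g^(3/2) (k(g) = -3 + g*√g = -3 + g^(3/2))
v = -69 (v = 3 + (1*(-8))*9 = 3 - 8*9 = 3 - 72 = -69)
M(B, F) = F*(-3 + 8*(-B)^(3/2)) (M(B, F) = F*(-3 + (-5*B + B)^(3/2)) = F*(-3 + (-4*B)^(3/2)) = F*(-3 + 8*(-B)^(3/2)))
M(U(22, -4), v) + 364824 = -69*(-3 + 8*(-1*(-12))^(3/2)) + 364824 = -69*(-3 + 8*12^(3/2)) + 364824 = -69*(-3 + 8*(24*√3)) + 364824 = -69*(-3 + 192*√3) + 364824 = (207 - 13248*√3) + 364824 = 365031 - 13248*√3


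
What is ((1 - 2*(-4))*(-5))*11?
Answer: -495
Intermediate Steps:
((1 - 2*(-4))*(-5))*11 = ((1 + 8)*(-5))*11 = (9*(-5))*11 = -45*11 = -495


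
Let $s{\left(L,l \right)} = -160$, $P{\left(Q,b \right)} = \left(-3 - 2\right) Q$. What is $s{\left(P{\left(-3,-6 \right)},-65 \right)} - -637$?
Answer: $477$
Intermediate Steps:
$P{\left(Q,b \right)} = - 5 Q$
$s{\left(P{\left(-3,-6 \right)},-65 \right)} - -637 = -160 - -637 = -160 + 637 = 477$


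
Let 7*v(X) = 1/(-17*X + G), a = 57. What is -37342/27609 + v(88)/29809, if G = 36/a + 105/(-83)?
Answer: -18390357535804879/13597005516682497 ≈ -1.3525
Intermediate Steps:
G = -999/1577 (G = 36/57 + 105/(-83) = 36*(1/57) + 105*(-1/83) = 12/19 - 105/83 = -999/1577 ≈ -0.63348)
v(X) = 1/(7*(-999/1577 - 17*X)) (v(X) = 1/(7*(-17*X - 999/1577)) = 1/(7*(-999/1577 - 17*X)))
-37342/27609 + v(88)/29809 = -37342/27609 - 1577/(6993 + 187663*88)/29809 = -37342*1/27609 - 1577/(6993 + 16514344)*(1/29809) = -37342/27609 - 1577/16521337*(1/29809) = -37342/27609 - 1577*1/16521337*(1/29809) = -37342/27609 - 1577/16521337*1/29809 = -37342/27609 - 1577/492484534633 = -18390357535804879/13597005516682497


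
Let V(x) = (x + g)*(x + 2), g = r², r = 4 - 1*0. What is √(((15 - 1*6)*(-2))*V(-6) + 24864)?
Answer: 4*√1599 ≈ 159.95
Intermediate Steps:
r = 4 (r = 4 + 0 = 4)
g = 16 (g = 4² = 16)
V(x) = (2 + x)*(16 + x) (V(x) = (x + 16)*(x + 2) = (16 + x)*(2 + x) = (2 + x)*(16 + x))
√(((15 - 1*6)*(-2))*V(-6) + 24864) = √(((15 - 1*6)*(-2))*(32 + (-6)² + 18*(-6)) + 24864) = √(((15 - 6)*(-2))*(32 + 36 - 108) + 24864) = √((9*(-2))*(-40) + 24864) = √(-18*(-40) + 24864) = √(720 + 24864) = √25584 = 4*√1599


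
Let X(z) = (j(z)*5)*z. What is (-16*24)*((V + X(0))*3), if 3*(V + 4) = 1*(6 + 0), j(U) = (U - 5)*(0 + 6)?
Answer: 2304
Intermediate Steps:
j(U) = -30 + 6*U (j(U) = (-5 + U)*6 = -30 + 6*U)
V = -2 (V = -4 + (1*(6 + 0))/3 = -4 + (1*6)/3 = -4 + (⅓)*6 = -4 + 2 = -2)
X(z) = z*(-150 + 30*z) (X(z) = ((-30 + 6*z)*5)*z = (-150 + 30*z)*z = z*(-150 + 30*z))
(-16*24)*((V + X(0))*3) = (-16*24)*((-2 + 30*0*(-5 + 0))*3) = -384*(-2 + 30*0*(-5))*3 = -384*(-2 + 0)*3 = -(-768)*3 = -384*(-6) = 2304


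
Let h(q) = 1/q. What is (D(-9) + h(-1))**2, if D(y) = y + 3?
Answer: 49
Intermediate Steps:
D(y) = 3 + y
(D(-9) + h(-1))**2 = ((3 - 9) + 1/(-1))**2 = (-6 - 1)**2 = (-7)**2 = 49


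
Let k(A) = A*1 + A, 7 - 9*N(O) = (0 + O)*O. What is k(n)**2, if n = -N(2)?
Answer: 4/9 ≈ 0.44444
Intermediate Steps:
N(O) = 7/9 - O**2/9 (N(O) = 7/9 - (0 + O)*O/9 = 7/9 - O*O/9 = 7/9 - O**2/9)
n = -1/3 (n = -(7/9 - 1/9*2**2) = -(7/9 - 1/9*4) = -(7/9 - 4/9) = -1*1/3 = -1/3 ≈ -0.33333)
k(A) = 2*A (k(A) = A + A = 2*A)
k(n)**2 = (2*(-1/3))**2 = (-2/3)**2 = 4/9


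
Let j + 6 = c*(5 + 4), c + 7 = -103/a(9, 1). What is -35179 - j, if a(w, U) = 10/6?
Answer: -172769/5 ≈ -34554.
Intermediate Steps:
a(w, U) = 5/3 (a(w, U) = 10*(⅙) = 5/3)
c = -344/5 (c = -7 - 103/5/3 = -7 - 103*⅗ = -7 - 309/5 = -344/5 ≈ -68.800)
j = -3126/5 (j = -6 - 344*(5 + 4)/5 = -6 - 344/5*9 = -6 - 3096/5 = -3126/5 ≈ -625.20)
-35179 - j = -35179 - 1*(-3126/5) = -35179 + 3126/5 = -172769/5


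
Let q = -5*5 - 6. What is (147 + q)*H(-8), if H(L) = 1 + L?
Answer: -812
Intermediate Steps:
q = -31 (q = -25 - 6 = -31)
(147 + q)*H(-8) = (147 - 31)*(1 - 8) = 116*(-7) = -812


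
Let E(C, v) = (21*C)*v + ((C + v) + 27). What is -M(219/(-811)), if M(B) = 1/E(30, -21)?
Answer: 1/13194 ≈ 7.5792e-5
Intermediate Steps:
E(C, v) = 27 + C + v + 21*C*v (E(C, v) = 21*C*v + (27 + C + v) = 27 + C + v + 21*C*v)
M(B) = -1/13194 (M(B) = 1/(27 + 30 - 21 + 21*30*(-21)) = 1/(27 + 30 - 21 - 13230) = 1/(-13194) = -1/13194)
-M(219/(-811)) = -1*(-1/13194) = 1/13194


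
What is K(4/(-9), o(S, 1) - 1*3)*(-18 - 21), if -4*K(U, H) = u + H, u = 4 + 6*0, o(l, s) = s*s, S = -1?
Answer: 39/2 ≈ 19.500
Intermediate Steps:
o(l, s) = s²
u = 4 (u = 4 + 0 = 4)
K(U, H) = -1 - H/4 (K(U, H) = -(4 + H)/4 = -1 - H/4)
K(4/(-9), o(S, 1) - 1*3)*(-18 - 21) = (-1 - (1² - 1*3)/4)*(-18 - 21) = (-1 - (1 - 3)/4)*(-39) = (-1 - ¼*(-2))*(-39) = (-1 + ½)*(-39) = -½*(-39) = 39/2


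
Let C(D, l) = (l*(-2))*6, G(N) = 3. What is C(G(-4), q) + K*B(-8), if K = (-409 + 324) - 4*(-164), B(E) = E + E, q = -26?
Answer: -8824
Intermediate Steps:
B(E) = 2*E
K = 571 (K = -85 + 656 = 571)
C(D, l) = -12*l (C(D, l) = -2*l*6 = -12*l)
C(G(-4), q) + K*B(-8) = -12*(-26) + 571*(2*(-8)) = 312 + 571*(-16) = 312 - 9136 = -8824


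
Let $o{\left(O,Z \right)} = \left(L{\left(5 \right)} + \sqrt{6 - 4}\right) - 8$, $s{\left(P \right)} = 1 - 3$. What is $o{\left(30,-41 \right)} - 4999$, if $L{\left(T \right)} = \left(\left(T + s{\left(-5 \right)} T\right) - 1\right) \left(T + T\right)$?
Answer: $-5067 + \sqrt{2} \approx -5065.6$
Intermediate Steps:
$s{\left(P \right)} = -2$
$L{\left(T \right)} = 2 T \left(-1 - T\right)$ ($L{\left(T \right)} = \left(\left(T - 2 T\right) - 1\right) \left(T + T\right) = \left(- T - 1\right) 2 T = \left(-1 - T\right) 2 T = 2 T \left(-1 - T\right)$)
$o{\left(O,Z \right)} = -68 + \sqrt{2}$ ($o{\left(O,Z \right)} = \left(2 \cdot 5 \left(-1 - 5\right) + \sqrt{6 - 4}\right) - 8 = \left(2 \cdot 5 \left(-1 - 5\right) + \sqrt{2}\right) - 8 = \left(2 \cdot 5 \left(-6\right) + \sqrt{2}\right) - 8 = \left(-60 + \sqrt{2}\right) - 8 = -68 + \sqrt{2}$)
$o{\left(30,-41 \right)} - 4999 = \left(-68 + \sqrt{2}\right) - 4999 = -5067 + \sqrt{2}$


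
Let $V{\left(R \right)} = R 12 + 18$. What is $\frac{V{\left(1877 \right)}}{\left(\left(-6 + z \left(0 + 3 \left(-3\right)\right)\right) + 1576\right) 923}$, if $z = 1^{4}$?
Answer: $\frac{1734}{110831} \approx 0.015645$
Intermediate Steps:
$z = 1$
$V{\left(R \right)} = 18 + 12 R$ ($V{\left(R \right)} = 12 R + 18 = 18 + 12 R$)
$\frac{V{\left(1877 \right)}}{\left(\left(-6 + z \left(0 + 3 \left(-3\right)\right)\right) + 1576\right) 923} = \frac{18 + 12 \cdot 1877}{\left(\left(-6 + 1 \left(0 + 3 \left(-3\right)\right)\right) + 1576\right) 923} = \frac{18 + 22524}{\left(\left(-6 + 1 \left(0 - 9\right)\right) + 1576\right) 923} = \frac{22542}{\left(\left(-6 + 1 \left(-9\right)\right) + 1576\right) 923} = \frac{22542}{\left(\left(-6 - 9\right) + 1576\right) 923} = \frac{22542}{\left(-15 + 1576\right) 923} = \frac{22542}{1561 \cdot 923} = \frac{22542}{1440803} = 22542 \cdot \frac{1}{1440803} = \frac{1734}{110831}$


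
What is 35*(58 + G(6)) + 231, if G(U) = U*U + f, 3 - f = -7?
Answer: 3871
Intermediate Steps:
f = 10 (f = 3 - 1*(-7) = 3 + 7 = 10)
G(U) = 10 + U² (G(U) = U*U + 10 = U² + 10 = 10 + U²)
35*(58 + G(6)) + 231 = 35*(58 + (10 + 6²)) + 231 = 35*(58 + (10 + 36)) + 231 = 35*(58 + 46) + 231 = 35*104 + 231 = 3640 + 231 = 3871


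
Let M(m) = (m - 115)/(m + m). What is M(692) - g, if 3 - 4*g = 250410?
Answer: 86641399/1384 ≈ 62602.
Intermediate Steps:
g = -250407/4 (g = ¾ - ¼*250410 = ¾ - 125205/2 = -250407/4 ≈ -62602.)
M(m) = (-115 + m)/(2*m) (M(m) = (-115 + m)/((2*m)) = (-115 + m)*(1/(2*m)) = (-115 + m)/(2*m))
M(692) - g = (½)*(-115 + 692)/692 - 1*(-250407/4) = (½)*(1/692)*577 + 250407/4 = 577/1384 + 250407/4 = 86641399/1384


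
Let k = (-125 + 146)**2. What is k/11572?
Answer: 441/11572 ≈ 0.038109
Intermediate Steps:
k = 441 (k = 21**2 = 441)
k/11572 = 441/11572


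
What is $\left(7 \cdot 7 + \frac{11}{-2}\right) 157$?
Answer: $\frac{13659}{2} \approx 6829.5$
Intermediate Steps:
$\left(7 \cdot 7 + \frac{11}{-2}\right) 157 = \left(49 + 11 \left(- \frac{1}{2}\right)\right) 157 = \left(49 - \frac{11}{2}\right) 157 = \frac{87}{2} \cdot 157 = \frac{13659}{2}$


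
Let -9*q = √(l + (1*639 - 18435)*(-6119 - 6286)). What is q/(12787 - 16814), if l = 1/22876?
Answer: √28881473728182439/414547434 ≈ 0.40995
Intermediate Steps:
l = 1/22876 ≈ 4.3714e-5
q = -√28881473728182439/102942 (q = -√(1/22876 + (1*639 - 18435)*(-6119 - 6286))/9 = -√(1/22876 + (639 - 18435)*(-12405))/9 = -√(1/22876 - 17796*(-12405))/9 = -√(1/22876 + 220759380)/9 = -√28881473728182439/102942 ≈ -1650.9)
q/(12787 - 16814) = (-√28881473728182439/102942)/(12787 - 16814) = -√28881473728182439/102942/(-4027) = -√28881473728182439/102942*(-1/4027) = √28881473728182439/414547434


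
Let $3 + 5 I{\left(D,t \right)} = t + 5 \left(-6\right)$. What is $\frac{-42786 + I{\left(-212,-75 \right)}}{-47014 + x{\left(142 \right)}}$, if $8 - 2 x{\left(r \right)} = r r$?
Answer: $\frac{107019}{142730} \approx 0.7498$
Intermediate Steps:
$x{\left(r \right)} = 4 - \frac{r^{2}}{2}$ ($x{\left(r \right)} = 4 - \frac{r r}{2} = 4 - \frac{r^{2}}{2}$)
$I{\left(D,t \right)} = - \frac{33}{5} + \frac{t}{5}$ ($I{\left(D,t \right)} = - \frac{3}{5} + \frac{t + 5 \left(-6\right)}{5} = - \frac{3}{5} + \frac{t - 30}{5} = - \frac{3}{5} + \frac{-30 + t}{5} = - \frac{3}{5} + \left(-6 + \frac{t}{5}\right) = - \frac{33}{5} + \frac{t}{5}$)
$\frac{-42786 + I{\left(-212,-75 \right)}}{-47014 + x{\left(142 \right)}} = \frac{-42786 + \left(- \frac{33}{5} + \frac{1}{5} \left(-75\right)\right)}{-47014 + \left(4 - \frac{142^{2}}{2}\right)} = \frac{-42786 - \frac{108}{5}}{-47014 + \left(4 - 10082\right)} = - \frac{214038}{5 \left(-47014 - 10078\right)} = - \frac{214038}{5 \left(-57092\right)} = \left(- \frac{214038}{5}\right) \left(- \frac{1}{57092}\right) = \frac{107019}{142730}$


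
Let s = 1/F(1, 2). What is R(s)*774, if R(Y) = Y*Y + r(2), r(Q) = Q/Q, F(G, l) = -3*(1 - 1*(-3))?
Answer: 6235/8 ≈ 779.38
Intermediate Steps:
F(G, l) = -12 (F(G, l) = -3*(1 + 3) = -3*4 = -12)
r(Q) = 1
s = -1/12 (s = 1/(-12) = -1/12 ≈ -0.083333)
R(Y) = 1 + Y**2 (R(Y) = Y*Y + 1 = Y**2 + 1 = 1 + Y**2)
R(s)*774 = (1 + (-1/12)**2)*774 = (1 + 1/144)*774 = (145/144)*774 = 6235/8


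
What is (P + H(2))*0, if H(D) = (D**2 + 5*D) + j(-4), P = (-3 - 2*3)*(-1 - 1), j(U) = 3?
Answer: 0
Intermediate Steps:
P = 18 (P = (-3 - 6)*(-2) = -9*(-2) = 18)
H(D) = 3 + D**2 + 5*D (H(D) = (D**2 + 5*D) + 3 = 3 + D**2 + 5*D)
(P + H(2))*0 = (18 + (3 + 2**2 + 5*2))*0 = (18 + (3 + 4 + 10))*0 = (18 + 17)*0 = 35*0 = 0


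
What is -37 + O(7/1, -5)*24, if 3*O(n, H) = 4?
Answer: -5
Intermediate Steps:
O(n, H) = 4/3 (O(n, H) = (⅓)*4 = 4/3)
-37 + O(7/1, -5)*24 = -37 + (4/3)*24 = -37 + 32 = -5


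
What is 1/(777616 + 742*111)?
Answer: 1/859978 ≈ 1.1628e-6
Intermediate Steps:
1/(777616 + 742*111) = 1/(777616 + 82362) = 1/859978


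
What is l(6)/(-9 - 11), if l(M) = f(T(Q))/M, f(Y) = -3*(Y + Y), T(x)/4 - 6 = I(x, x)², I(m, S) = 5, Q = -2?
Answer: 31/5 ≈ 6.2000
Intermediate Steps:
T(x) = 124 (T(x) = 24 + 4*5² = 24 + 4*25 = 24 + 100 = 124)
f(Y) = -6*Y
l(M) = -744/M (l(M) = (-6*124)/M = -744/M)
l(6)/(-9 - 11) = (-744/6)/(-9 - 11) = -744*⅙/(-20) = -124*(-1/20) = 31/5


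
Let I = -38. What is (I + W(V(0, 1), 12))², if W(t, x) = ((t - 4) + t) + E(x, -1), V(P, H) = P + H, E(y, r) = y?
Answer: 784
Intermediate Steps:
V(P, H) = H + P
W(t, x) = -4 + x + 2*t (W(t, x) = ((t - 4) + t) + x = ((-4 + t) + t) + x = (-4 + 2*t) + x = -4 + x + 2*t)
(I + W(V(0, 1), 12))² = (-38 + (-4 + 12 + 2*(1 + 0)))² = (-38 + (-4 + 12 + 2*1))² = (-38 + (-4 + 12 + 2))² = (-38 + 10)² = (-28)² = 784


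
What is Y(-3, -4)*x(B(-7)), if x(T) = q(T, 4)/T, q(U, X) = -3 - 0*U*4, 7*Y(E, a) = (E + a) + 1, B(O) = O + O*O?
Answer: 3/49 ≈ 0.061224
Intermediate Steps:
B(O) = O + O**2
Y(E, a) = 1/7 + E/7 + a/7 (Y(E, a) = ((E + a) + 1)/7 = (1 + E + a)/7 = 1/7 + E/7 + a/7)
q(U, X) = -3 (q(U, X) = -3 - 0*4 = -3 - 1*0 = -3 + 0 = -3)
x(T) = -3/T
Y(-3, -4)*x(B(-7)) = (1/7 + (1/7)*(-3) + (1/7)*(-4))*(-3*(-1/(7*(1 - 7)))) = (1/7 - 3/7 - 4/7)*(-3/((-7*(-6)))) = -(-18)/(7*42) = -6/7*(-1/14) = 3/49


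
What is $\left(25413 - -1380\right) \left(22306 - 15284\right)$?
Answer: $188140446$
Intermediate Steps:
$\left(25413 - -1380\right) \left(22306 - 15284\right) = \left(25413 + 1380\right) 7022 = 26793 \cdot 7022 = 188140446$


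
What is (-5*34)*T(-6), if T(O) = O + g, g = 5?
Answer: 170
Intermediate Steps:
T(O) = 5 + O (T(O) = O + 5 = 5 + O)
(-5*34)*T(-6) = (-5*34)*(5 - 6) = -170*(-1) = 170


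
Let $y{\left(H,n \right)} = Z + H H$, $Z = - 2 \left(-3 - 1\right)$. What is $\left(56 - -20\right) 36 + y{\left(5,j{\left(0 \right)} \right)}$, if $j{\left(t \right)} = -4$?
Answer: $2769$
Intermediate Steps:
$Z = 8$ ($Z = \left(-2\right) \left(-4\right) = 8$)
$y{\left(H,n \right)} = 8 + H^{2}$ ($y{\left(H,n \right)} = 8 + H H = 8 + H^{2}$)
$\left(56 - -20\right) 36 + y{\left(5,j{\left(0 \right)} \right)} = \left(56 - -20\right) 36 + \left(8 + 5^{2}\right) = \left(56 + 20\right) 36 + \left(8 + 25\right) = 76 \cdot 36 + 33 = 2736 + 33 = 2769$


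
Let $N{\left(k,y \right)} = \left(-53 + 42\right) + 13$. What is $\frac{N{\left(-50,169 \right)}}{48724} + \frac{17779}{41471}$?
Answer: $\frac{433173469}{1010316502} \approx 0.42875$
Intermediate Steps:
$N{\left(k,y \right)} = 2$ ($N{\left(k,y \right)} = -11 + 13 = 2$)
$\frac{N{\left(-50,169 \right)}}{48724} + \frac{17779}{41471} = \frac{2}{48724} + \frac{17779}{41471} = 2 \cdot \frac{1}{48724} + 17779 \cdot \frac{1}{41471} = \frac{1}{24362} + \frac{17779}{41471} = \frac{433173469}{1010316502}$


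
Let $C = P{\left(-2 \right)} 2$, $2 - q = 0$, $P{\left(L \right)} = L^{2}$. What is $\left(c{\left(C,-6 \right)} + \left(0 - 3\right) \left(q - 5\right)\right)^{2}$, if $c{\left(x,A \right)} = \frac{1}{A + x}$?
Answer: $\frac{361}{4} \approx 90.25$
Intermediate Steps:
$q = 2$ ($q = 2 - 0 = 2 + 0 = 2$)
$C = 8$ ($C = \left(-2\right)^{2} \cdot 2 = 4 \cdot 2 = 8$)
$\left(c{\left(C,-6 \right)} + \left(0 - 3\right) \left(q - 5\right)\right)^{2} = \left(\frac{1}{-6 + 8} + \left(0 - 3\right) \left(2 - 5\right)\right)^{2} = \left(\frac{1}{2} + \left(0 - 3\right) \left(-3\right)\right)^{2} = \left(\frac{1}{2} - -9\right)^{2} = \left(\frac{1}{2} + 9\right)^{2} = \left(\frac{19}{2}\right)^{2} = \frac{361}{4}$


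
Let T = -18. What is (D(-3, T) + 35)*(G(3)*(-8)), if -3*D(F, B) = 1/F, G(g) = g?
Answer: -2528/3 ≈ -842.67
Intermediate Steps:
D(F, B) = -1/(3*F)
(D(-3, T) + 35)*(G(3)*(-8)) = (-⅓/(-3) + 35)*(3*(-8)) = (-⅓*(-⅓) + 35)*(-24) = (⅑ + 35)*(-24) = (316/9)*(-24) = -2528/3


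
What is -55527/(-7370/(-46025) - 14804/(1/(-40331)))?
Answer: -6158145/66216125818 ≈ -9.3001e-5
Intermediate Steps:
-55527/(-7370/(-46025) - 14804/(1/(-40331))) = -55527/(-7370*(-1/46025) - 14804/(-1/40331)) = -55527/(1474/9205 - 14804*(-40331)) = -55527/(1474/9205 + 597060124) = -55527/5495938442894/9205 = -55527*9205/5495938442894 = -6158145/66216125818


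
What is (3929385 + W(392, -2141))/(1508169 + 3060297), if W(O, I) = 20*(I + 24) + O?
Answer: 3887437/4568466 ≈ 0.85093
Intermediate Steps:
W(O, I) = 480 + O + 20*I (W(O, I) = 20*(24 + I) + O = (480 + 20*I) + O = 480 + O + 20*I)
(3929385 + W(392, -2141))/(1508169 + 3060297) = (3929385 + (480 + 392 + 20*(-2141)))/(1508169 + 3060297) = (3929385 + (480 + 392 - 42820))/4568466 = (3929385 - 41948)*(1/4568466) = 3887437*(1/4568466) = 3887437/4568466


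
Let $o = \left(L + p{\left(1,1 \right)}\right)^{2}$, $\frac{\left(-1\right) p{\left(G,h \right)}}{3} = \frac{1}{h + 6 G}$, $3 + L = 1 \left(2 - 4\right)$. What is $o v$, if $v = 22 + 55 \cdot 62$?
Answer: $\frac{4955808}{49} \approx 1.0114 \cdot 10^{5}$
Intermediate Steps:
$L = -5$ ($L = -3 + 1 \left(2 - 4\right) = -3 + 1 \left(-2\right) = -3 - 2 = -5$)
$v = 3432$ ($v = 22 + 3410 = 3432$)
$p{\left(G,h \right)} = - \frac{3}{h + 6 G}$
$o = \frac{1444}{49}$ ($o = \left(-5 - \frac{3}{1 + 6 \cdot 1}\right)^{2} = \left(-5 - \frac{3}{1 + 6}\right)^{2} = \left(-5 - \frac{3}{7}\right)^{2} = \left(- \frac{38}{7}\right)^{2} = \frac{1444}{49} \approx 29.469$)
$o v = \frac{1444}{49} \cdot 3432 = \frac{4955808}{49}$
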